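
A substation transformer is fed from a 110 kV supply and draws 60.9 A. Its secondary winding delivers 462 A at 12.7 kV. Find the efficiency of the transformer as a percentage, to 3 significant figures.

η ≈ 87.6%

P_in = 110000 × 60.9 = 6.69900×10^6 W.
P_out = 12700 × 462 = 5.86740×10^6 W.
η = P_out/P_in = 5.86740×10^6/(6.69900×10^6) = 0.876.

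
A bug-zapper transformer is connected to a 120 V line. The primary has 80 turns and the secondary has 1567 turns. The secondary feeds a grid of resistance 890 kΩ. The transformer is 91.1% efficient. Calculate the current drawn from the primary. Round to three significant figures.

V_s = 120 × 1567/80 = 2350.5 V.
I_s = V_s/R = 2350.5/890000 = 0.0026410 A.
P_out = V_s I_s = 2350.5 × 0.0026410 = 6.2077 W.
P_in = P_out/η = 6.2077/0.911 = 6.8142 W.
I_p = P_in/V_p = 6.8142/120 = 0.0568 A.

I_p ≈ 0.0568 A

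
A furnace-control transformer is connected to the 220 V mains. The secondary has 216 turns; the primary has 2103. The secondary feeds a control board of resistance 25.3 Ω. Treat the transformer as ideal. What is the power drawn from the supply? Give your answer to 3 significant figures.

P ≈ 20.2 W

V_s = V_p × N_s/N_p = 220 × 216/2103 = 22.596 V.
I_s = V_s/R = 22.596/25.3 = 0.89313 A.
I_p = I_s × N_s/N_p = 0.89313 × 216/2103 = 0.091734 A.
P = V_p I_p = 220 × 0.091734 = 20.2 W.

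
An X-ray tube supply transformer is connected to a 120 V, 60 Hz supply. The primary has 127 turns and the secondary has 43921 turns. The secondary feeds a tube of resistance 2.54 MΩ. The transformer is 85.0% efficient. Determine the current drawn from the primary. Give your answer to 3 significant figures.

I_p ≈ 6.65 A

V_s = 120 × 43921/127 = 41500 V.
I_s = V_s/R = 41500/(2.54×10^6) = 0.016339 A.
P_out = V_s I_s = 41500 × 0.016339 = 678.06 W.
P_in = P_out/η = 678.06/0.850 = 797.71 W.
I_p = P_in/V_p = 797.71/120 = 6.65 A.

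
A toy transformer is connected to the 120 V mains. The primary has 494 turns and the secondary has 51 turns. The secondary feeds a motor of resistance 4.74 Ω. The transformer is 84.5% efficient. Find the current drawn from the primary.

V_s = 120 × 51/494 = 12.389 V.
I_s = V_s/R = 12.389/4.74 = 2.6136 A.
P_out = V_s I_s = 12.389 × 2.6136 = 32.380 W.
P_in = P_out/η = 32.380/0.845 = 38.319 W.
I_p = P_in/V_p = 38.319/120 = 0.319 A.

I_p ≈ 0.319 A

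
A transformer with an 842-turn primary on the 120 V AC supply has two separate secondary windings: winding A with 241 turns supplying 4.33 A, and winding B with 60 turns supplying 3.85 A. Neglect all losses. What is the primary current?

V_A = 120 × 241/842 = 34.347 V; V_B = 120 × 60/842 = 8.5511 V.
P_out = V_A I_A + V_B I_B = 34.347×4.33 + 8.5511×3.85 = 148.72 + 32.922 = 181.64 W.
Ideal ⇒ P_in = P_out, so I_p = P_out/V_p = 181.64/120 = 1.51 A.

I_p ≈ 1.51 A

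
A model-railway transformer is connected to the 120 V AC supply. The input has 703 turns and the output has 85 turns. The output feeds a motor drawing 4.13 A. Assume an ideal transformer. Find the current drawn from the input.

I_in ≈ 0.499 A

For an ideal transformer I_in N_in = I_out N_out, so I_in = 4.13 × 85/703 = 0.499 A.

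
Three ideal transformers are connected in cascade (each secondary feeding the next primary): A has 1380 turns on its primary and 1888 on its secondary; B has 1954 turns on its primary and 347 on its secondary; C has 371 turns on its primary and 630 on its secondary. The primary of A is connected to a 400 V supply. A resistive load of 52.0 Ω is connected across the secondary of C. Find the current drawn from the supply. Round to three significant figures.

I_supply ≈ 1.31 A

Secondary of A: V = 400.00 × 1888/1380 = 547.25 V.
Secondary of B: V = 547.25 × 347/1954 = 97.182 V.
Secondary of C: V = 97.182 × 630/371 = 165.03 V.
I_load = 165.03/52.0 = 3.1736 A, so P_out = 165.03 × 3.1736 = 523.73 W.
All ideal ⇒ P_in = P_out, so I_supply = 523.73/400 = 1.31 A.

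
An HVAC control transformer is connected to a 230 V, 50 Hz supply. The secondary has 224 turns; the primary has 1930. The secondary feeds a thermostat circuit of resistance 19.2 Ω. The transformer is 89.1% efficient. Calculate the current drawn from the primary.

I_p ≈ 0.181 A

V_s = 230 × 224/1930 = 26.694 V.
I_s = V_s/R = 26.694/19.2 = 1.3903 A.
P_out = V_s I_s = 26.694 × 1.3903 = 37.114 W.
P_in = P_out/η = 37.114/0.891 = 41.654 W.
I_p = P_in/V_p = 41.654/230 = 0.181 A.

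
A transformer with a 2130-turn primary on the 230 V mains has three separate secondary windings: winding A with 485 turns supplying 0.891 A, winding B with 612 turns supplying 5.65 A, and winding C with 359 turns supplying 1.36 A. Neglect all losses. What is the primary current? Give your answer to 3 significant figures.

I_p ≈ 2.06 A

V_A = 230 × 485/2130 = 52.371 V; V_B = 230 × 612/2130 = 66.085 V; V_C = 230 × 359/2130 = 38.765 V.
P_out = V_A I_A + V_B I_B + V_C I_C = 52.371×0.891 + 66.085×5.65 + 38.765×1.36 = 46.662 + 373.38 + 52.721 = 472.76 W.
Ideal ⇒ P_in = P_out, so I_p = P_out/V_p = 472.76/230 = 2.06 A.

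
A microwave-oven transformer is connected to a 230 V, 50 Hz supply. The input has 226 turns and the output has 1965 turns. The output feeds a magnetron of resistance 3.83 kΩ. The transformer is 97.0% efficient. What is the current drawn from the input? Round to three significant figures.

V_out = 230 × 1965/226 = 1999.8 V.
I_out = V_out/R = 1999.8/3830 = 0.52214 A.
P_out = V_out I_out = 1999.8 × 0.52214 = 1044.2 W.
P_in = P_out/η = 1044.2/0.970 = 1076.4 W.
I_in = P_in/V_in = 1076.4/230 = 4.68 A.

I_in ≈ 4.68 A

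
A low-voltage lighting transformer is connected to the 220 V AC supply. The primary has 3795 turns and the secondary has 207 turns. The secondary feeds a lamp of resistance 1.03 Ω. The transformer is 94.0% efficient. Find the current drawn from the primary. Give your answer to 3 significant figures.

V_s = 220 × 207/3795 = 12.000 V.
I_s = V_s/R = 12.000/1.03 = 11.650 A.
P_out = V_s I_s = 12.000 × 11.650 = 139.81 W.
P_in = P_out/η = 139.81/0.940 = 148.73 W.
I_p = P_in/V_p = 148.73/220 = 0.676 A.

I_p ≈ 0.676 A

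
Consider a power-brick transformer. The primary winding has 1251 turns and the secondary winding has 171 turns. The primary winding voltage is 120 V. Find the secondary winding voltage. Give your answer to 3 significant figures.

V_s ≈ 16.4 V

V_s/V_p = N_s/N_p, so V_s = 120 × 171/1251 = 16.4 V.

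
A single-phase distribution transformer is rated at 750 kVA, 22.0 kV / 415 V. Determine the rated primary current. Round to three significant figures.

I_p = S/V_p = 750000/22000 = 34.1 A.

I_p ≈ 34.1 A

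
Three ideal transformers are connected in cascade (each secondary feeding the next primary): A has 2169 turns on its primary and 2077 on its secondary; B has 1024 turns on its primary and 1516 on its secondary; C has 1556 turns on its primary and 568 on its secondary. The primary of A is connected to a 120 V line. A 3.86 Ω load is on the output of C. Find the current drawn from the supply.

Secondary of A: V = 120.00 × 2077/2169 = 114.91 V.
Secondary of B: V = 114.91 × 1516/1024 = 170.12 V.
Secondary of C: V = 170.12 × 568/1556 = 62.101 V.
I_load = 62.101/3.86 = 16.088 A, so P_out = 62.101 × 16.088 = 999.09 W.
All ideal ⇒ P_in = P_out, so I_supply = 999.09/120 = 8.33 A.

I_supply ≈ 8.33 A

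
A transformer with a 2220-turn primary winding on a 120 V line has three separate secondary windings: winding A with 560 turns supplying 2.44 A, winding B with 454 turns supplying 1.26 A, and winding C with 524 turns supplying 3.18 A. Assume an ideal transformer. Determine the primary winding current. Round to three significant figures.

I_p ≈ 1.62 A

V_A = 120 × 560/2220 = 30.270 V; V_B = 120 × 454/2220 = 24.541 V; V_C = 120 × 524/2220 = 28.324 V.
P_out = V_A I_A + V_B I_B + V_C I_C = 30.270×2.44 + 24.541×1.26 + 28.324×3.18 = 73.859 + 30.921 + 90.071 = 194.85 W.
Ideal ⇒ P_in = P_out, so I_p = P_out/V_p = 194.85/120 = 1.62 A.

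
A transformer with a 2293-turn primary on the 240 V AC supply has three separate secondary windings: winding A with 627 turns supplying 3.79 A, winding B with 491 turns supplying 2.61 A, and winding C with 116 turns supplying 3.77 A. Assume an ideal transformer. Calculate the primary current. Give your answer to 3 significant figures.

I_p ≈ 1.79 A

V_A = 240 × 627/2293 = 65.626 V; V_B = 240 × 491/2293 = 51.391 V; V_C = 240 × 116/2293 = 12.141 V.
P_out = V_A I_A + V_B I_B + V_C I_C = 65.626×3.79 + 51.391×2.61 + 12.141×3.77 = 248.72 + 134.13 + 45.773 = 428.63 W.
Ideal ⇒ P_in = P_out, so I_p = P_out/V_p = 428.63/240 = 1.79 A.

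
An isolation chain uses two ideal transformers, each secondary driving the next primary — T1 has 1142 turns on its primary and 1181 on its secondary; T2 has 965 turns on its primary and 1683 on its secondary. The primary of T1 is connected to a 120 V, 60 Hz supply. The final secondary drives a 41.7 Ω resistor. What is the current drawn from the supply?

Secondary of T1: V = 120.00 × 1181/1142 = 124.10 V.
Secondary of T2: V = 124.10 × 1683/965 = 216.43 V.
I_load = 216.43/41.7 = 5.1902 A, so P_out = 216.43 × 5.1902 = 1123.3 W.
All ideal ⇒ P_in = P_out, so I_supply = 1123.3/120 = 9.36 A.

I_supply ≈ 9.36 A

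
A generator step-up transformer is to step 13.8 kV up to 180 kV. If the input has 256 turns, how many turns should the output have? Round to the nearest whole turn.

N_out = 3339 turns

N_out/N_in = V_out/V_in, so N_out = 256 × 180000/13800 = 3339.1 ≈ 3339 turns.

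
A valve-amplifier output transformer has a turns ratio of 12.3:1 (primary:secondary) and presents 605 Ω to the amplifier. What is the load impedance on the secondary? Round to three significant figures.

Z_s = Z_p/(N_p/N_s)² = 605/12.3² = 4.00 Ω.

Z_s ≈ 4.00 Ω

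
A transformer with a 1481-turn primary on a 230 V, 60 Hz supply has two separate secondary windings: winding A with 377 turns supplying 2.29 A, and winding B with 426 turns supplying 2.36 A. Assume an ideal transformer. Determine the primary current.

I_p ≈ 1.26 A

V_A = 230 × 377/1481 = 58.548 V; V_B = 230 × 426/1481 = 66.158 V.
P_out = V_A I_A + V_B I_B = 58.548×2.29 + 66.158×2.36 = 134.08 + 156.13 = 290.21 W.
Ideal ⇒ P_in = P_out, so I_p = P_out/V_p = 290.21/230 = 1.26 A.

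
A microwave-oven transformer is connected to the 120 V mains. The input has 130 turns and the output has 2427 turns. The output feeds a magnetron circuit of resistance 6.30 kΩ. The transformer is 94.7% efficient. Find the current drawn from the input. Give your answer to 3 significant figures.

V_out = 120 × 2427/130 = 2240.3 V.
I_out = V_out/R = 2240.3/6300 = 0.35560 A.
P_out = V_out I_out = 2240.3 × 0.35560 = 796.66 W.
P_in = P_out/η = 796.66/0.947 = 841.25 W.
I_in = P_in/V_in = 841.25/120 = 7.01 A.

I_in ≈ 7.01 A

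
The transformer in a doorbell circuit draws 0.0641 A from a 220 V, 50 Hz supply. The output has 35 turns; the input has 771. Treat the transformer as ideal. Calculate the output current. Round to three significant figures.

I_out/I_in = N_in/N_out, so I_out = 0.0641 × 771/35 = 1.41 A.

I_out ≈ 1.41 A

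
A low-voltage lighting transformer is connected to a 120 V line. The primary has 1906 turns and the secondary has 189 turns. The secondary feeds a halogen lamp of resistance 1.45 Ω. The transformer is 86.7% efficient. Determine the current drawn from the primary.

I_p ≈ 0.939 A

V_s = 120 × 189/1906 = 11.899 V.
I_s = V_s/R = 11.899/1.45 = 8.2064 A.
P_out = V_s I_s = 11.899 × 8.2064 = 97.650 W.
P_in = P_out/η = 97.650/0.867 = 112.63 W.
I_p = P_in/V_p = 112.63/120 = 0.939 A.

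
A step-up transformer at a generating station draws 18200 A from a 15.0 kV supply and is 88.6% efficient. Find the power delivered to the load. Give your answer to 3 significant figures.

P_out ≈ 2.42×10^8 W

P_in = V_p I_p = 15000 × 18200 = 2.7300×10^8 W.
P_out = η P_in = 0.886 × 2.7300×10^8 = 2.42×10^8 W.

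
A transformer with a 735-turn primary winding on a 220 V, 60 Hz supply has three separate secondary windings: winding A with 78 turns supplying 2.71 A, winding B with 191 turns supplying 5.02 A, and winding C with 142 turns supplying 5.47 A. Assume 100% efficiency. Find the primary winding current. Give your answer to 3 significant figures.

I_p ≈ 2.65 A

V_A = 220 × 78/735 = 23.347 V; V_B = 220 × 191/735 = 57.170 V; V_C = 220 × 142/735 = 42.503 V.
P_out = V_A I_A + V_B I_B + V_C I_C = 23.347×2.71 + 57.170×5.02 + 42.503×5.47 = 63.270 + 286.99 + 232.49 = 582.76 W.
Ideal ⇒ P_in = P_out, so I_p = P_out/V_p = 582.76/220 = 2.65 A.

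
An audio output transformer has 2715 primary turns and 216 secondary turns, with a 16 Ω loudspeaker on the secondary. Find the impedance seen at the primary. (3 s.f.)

Z_p ≈ 2530 Ω

Z_p = (N_p/N_s)² × Z_s = (2715/216)² × 16 = 2530 Ω.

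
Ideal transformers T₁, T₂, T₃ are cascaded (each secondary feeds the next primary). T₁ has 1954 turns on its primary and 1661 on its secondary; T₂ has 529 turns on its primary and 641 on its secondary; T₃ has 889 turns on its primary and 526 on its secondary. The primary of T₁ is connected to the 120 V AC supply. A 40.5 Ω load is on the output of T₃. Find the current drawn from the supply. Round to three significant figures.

Secondary of T₁: V = 120.00 × 1661/1954 = 102.01 V.
Secondary of T₂: V = 102.01 × 641/529 = 123.60 V.
Secondary of T₃: V = 123.60 × 526/889 = 73.133 V.
I_load = 73.133/40.5 = 1.8058 A, so P_out = 73.133 × 1.8058 = 132.06 W.
All ideal ⇒ P_in = P_out, so I_supply = 132.06/120 = 1.10 A.

I_supply ≈ 1.10 A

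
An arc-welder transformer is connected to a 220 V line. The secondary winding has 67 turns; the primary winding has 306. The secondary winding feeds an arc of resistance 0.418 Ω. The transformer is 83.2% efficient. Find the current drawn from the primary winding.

I_p ≈ 30.3 A

V_s = 220 × 67/306 = 48.170 V.
I_s = V_s/R = 48.170/0.418 = 115.24 A.
P_out = V_s I_s = 48.170 × 115.24 = 5551.1 W.
P_in = P_out/η = 5551.1/0.832 = 6671.9 W.
I_p = P_in/V_p = 6671.9/220 = 30.3 A.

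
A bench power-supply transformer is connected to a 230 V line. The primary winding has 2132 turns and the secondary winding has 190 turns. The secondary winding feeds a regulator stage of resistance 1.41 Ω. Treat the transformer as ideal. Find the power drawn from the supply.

V_s = V_p × N_s/N_p = 230 × 190/2132 = 20.497 V.
I_s = V_s/R = 20.497/1.41 = 14.537 A.
I_p = I_s × N_s/N_p = 14.537 × 190/2132 = 1.2955 A.
P = V_p I_p = 230 × 1.2955 = 298 W.

P ≈ 298 W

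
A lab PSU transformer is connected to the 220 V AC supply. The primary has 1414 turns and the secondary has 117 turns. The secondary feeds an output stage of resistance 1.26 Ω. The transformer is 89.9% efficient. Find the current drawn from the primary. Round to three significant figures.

I_p ≈ 1.33 A

V_s = 220 × 117/1414 = 18.204 V.
I_s = V_s/R = 18.204/1.26 = 14.447 A.
P_out = V_s I_s = 18.204 × 14.447 = 263.00 W.
P_in = P_out/η = 263.00/0.899 = 292.54 W.
I_p = P_in/V_p = 292.54/220 = 1.33 A.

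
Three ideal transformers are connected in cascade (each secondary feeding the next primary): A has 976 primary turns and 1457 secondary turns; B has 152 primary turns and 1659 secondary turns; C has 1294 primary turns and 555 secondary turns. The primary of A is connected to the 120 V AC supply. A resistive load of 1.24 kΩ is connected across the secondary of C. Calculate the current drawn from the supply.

Secondary of A: V = 120.00 × 1457/976 = 179.14 V.
Secondary of B: V = 179.14 × 1659/152 = 1955.2 V.
Secondary of C: V = 1955.2 × 555/1294 = 838.60 V.
I_load = 838.60/1240 = 0.67629 A, so P_out = 838.60 × 0.67629 = 567.13 W.
All ideal ⇒ P_in = P_out, so I_supply = 567.13/120 = 4.73 A.

I_supply ≈ 4.73 A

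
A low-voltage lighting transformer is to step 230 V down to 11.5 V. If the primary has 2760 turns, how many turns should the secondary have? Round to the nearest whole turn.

N_s/N_p = V_s/V_p, so N_s = 2760 × 11.5/230 = 138.0 ≈ 138 turns.

N_s = 138 turns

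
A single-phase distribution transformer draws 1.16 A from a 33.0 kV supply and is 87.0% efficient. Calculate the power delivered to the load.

P_out ≈ 33300 W

P_in = V_in I_in = 33000 × 1.16 = 38280 W.
P_out = η P_in = 0.870 × 38280 = 33300 W.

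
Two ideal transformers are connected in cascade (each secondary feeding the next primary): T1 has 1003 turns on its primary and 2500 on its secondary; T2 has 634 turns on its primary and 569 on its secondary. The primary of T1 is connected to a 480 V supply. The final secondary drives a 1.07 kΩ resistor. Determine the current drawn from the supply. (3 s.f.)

After T1: V = 480.00 × 2500/1003 = 1196.4 V.
After T2: V = 1196.4 × 569/634 = 1073.8 V.
I_load = 1073.8/1070 = 1.0035 A, so P_out = 1073.8 × 1.0035 = 1077.5 W.
All ideal ⇒ P_in = P_out, so I_supply = 1077.5/480 = 2.24 A.

I_supply ≈ 2.24 A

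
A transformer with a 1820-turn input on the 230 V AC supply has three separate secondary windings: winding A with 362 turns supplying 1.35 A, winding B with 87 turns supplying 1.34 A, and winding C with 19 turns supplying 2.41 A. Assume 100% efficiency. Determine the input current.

V_A = 230 × 362/1820 = 45.747 V; V_B = 230 × 87/1820 = 10.995 V; V_C = 230 × 19/1820 = 2.4011 V.
P_out = V_A I_A + V_B I_B + V_C I_C = 45.747×1.35 + 10.995×1.34 + 2.4011×2.41 = 61.759 + 14.733 + 5.7866 = 82.278 W.
Ideal ⇒ P_in = P_out, so I_in = P_out/V_in = 82.278/230 = 0.358 A.

I_in ≈ 0.358 A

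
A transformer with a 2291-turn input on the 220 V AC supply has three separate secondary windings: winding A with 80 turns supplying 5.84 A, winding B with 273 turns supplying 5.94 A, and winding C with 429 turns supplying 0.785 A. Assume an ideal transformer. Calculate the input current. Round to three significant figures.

V_A = 220 × 80/2291 = 7.6822 V; V_B = 220 × 273/2291 = 26.216 V; V_C = 220 × 429/2291 = 41.196 V.
P_out = V_A I_A + V_B I_B + V_C I_C = 7.6822×5.84 + 26.216×5.94 + 41.196×0.785 = 44.864 + 155.72 + 32.339 = 232.92 W.
Ideal ⇒ P_in = P_out, so I_in = P_out/V_in = 232.92/220 = 1.06 A.

I_in ≈ 1.06 A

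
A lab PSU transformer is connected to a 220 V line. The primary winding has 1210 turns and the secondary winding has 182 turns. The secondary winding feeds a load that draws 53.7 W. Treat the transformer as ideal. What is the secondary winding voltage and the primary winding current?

V_s = V_p × N_s/N_p = 220 × 182/1210 = 33.091 V.
I_s = P/V_s = 53.7/33.091 = 1.6228 A.
I_p = I_s × N_s/N_p = 1.6228 × 182/1210 = 0.244 A.

V_s ≈ 33.1 V, I_p ≈ 0.244 A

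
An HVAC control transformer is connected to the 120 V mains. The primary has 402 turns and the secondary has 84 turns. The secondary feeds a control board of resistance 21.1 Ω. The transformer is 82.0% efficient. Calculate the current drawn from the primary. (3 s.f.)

I_p ≈ 0.303 A

V_s = 120 × 84/402 = 25.075 V.
I_s = V_s/R = 25.075/21.1 = 1.1884 A.
P_out = V_s I_s = 25.075 × 1.1884 = 29.798 W.
P_in = P_out/η = 29.798/0.820 = 36.339 W.
I_p = P_in/V_p = 36.339/120 = 0.303 A.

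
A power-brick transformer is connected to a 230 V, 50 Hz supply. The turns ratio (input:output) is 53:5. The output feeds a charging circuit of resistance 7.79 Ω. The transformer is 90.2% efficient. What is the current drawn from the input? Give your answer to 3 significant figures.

V_out = 230 × 5/53 = 21.698 V.
I_out = V_out/R = 21.698/7.79 = 2.7854 A.
P_out = V_out I_out = 21.698 × 2.7854 = 60.437 W.
P_in = P_out/η = 60.437/0.902 = 67.004 W.
I_in = P_in/V_in = 67.004/230 = 0.291 A.

I_in ≈ 0.291 A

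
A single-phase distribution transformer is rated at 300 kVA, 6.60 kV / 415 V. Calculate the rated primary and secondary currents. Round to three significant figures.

I_p ≈ 45.5 A, I_s ≈ 723 A

I_p = S/V_p = 300000/6600 = 45.5 A.
I_s = S/V_s = 300000/415 = 723 A.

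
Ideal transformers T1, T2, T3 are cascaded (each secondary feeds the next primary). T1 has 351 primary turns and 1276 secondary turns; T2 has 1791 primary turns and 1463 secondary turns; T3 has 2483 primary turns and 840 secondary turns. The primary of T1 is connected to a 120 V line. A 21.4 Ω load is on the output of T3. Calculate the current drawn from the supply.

I_supply ≈ 5.66 A

After T1: V = 120.00 × 1276/351 = 436.24 V.
After T2: V = 436.24 × 1463/1791 = 356.35 V.
After T3: V = 356.35 × 840/2483 = 120.55 V.
I_load = 120.55/21.4 = 5.6333 A, so P_out = 120.55 × 5.6333 = 679.11 W.
All ideal ⇒ P_in = P_out, so I_supply = 679.11/120 = 5.66 A.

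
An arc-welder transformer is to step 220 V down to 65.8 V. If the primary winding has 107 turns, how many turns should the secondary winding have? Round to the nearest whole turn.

N_s/N_p = V_s/V_p, so N_s = 107 × 65.8/220 = 32.0 ≈ 32 turns.

N_s = 32 turns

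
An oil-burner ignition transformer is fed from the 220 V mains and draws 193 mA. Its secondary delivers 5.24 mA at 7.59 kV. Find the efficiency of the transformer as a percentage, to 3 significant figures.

η ≈ 93.7%

P_in = 220 × 0.193 = 42.4600 W.
P_out = 7590 × 0.00524 = 39.7716 W.
η = P_out/P_in = 39.7716/42.4600 = 0.937.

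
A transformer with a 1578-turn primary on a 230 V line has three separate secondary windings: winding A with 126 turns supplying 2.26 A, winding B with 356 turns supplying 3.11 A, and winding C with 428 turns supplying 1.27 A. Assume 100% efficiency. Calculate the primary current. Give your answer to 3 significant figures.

I_p ≈ 1.23 A

V_A = 230 × 126/1578 = 18.365 V; V_B = 230 × 356/1578 = 51.888 V; V_C = 230 × 428/1578 = 62.383 V.
P_out = V_A I_A + V_B I_B + V_C I_C = 18.365×2.26 + 51.888×3.11 + 62.383×1.27 = 41.505 + 161.37 + 79.226 = 282.10 W.
Ideal ⇒ P_in = P_out, so I_p = P_out/V_p = 282.10/230 = 1.23 A.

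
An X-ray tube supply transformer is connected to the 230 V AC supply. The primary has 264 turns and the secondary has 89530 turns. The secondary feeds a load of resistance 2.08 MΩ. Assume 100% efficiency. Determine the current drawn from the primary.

V_s = V_p × N_s/N_p = 230 × 89530/264 = 78000 V.
I_s = V_s/R = 78000/(2.08×10^6) = 0.037500 A.
For an ideal transformer I_p N_p = I_s N_s, so I_p = 0.037500 × 89530/264 = 12.7 A.

I_p ≈ 12.7 A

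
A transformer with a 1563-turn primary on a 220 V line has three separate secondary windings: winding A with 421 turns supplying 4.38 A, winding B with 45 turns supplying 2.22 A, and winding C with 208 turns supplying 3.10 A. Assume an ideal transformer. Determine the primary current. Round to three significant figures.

V_A = 220 × 421/1563 = 59.258 V; V_B = 220 × 45/1563 = 6.3340 V; V_C = 220 × 208/1563 = 29.277 V.
P_out = V_A I_A + V_B I_B + V_C I_C = 59.258×4.38 + 6.3340×2.22 + 29.277×3.10 = 259.55 + 14.061 + 90.759 = 364.37 W.
Ideal ⇒ P_in = P_out, so I_p = P_out/V_p = 364.37/220 = 1.66 A.

I_p ≈ 1.66 A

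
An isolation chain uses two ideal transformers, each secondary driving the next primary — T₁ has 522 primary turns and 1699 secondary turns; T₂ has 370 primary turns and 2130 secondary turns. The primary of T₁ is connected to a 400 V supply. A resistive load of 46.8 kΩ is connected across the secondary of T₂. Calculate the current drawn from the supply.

I_supply ≈ 3.00 A

Secondary of T₁: V = 400.00 × 1699/522 = 1301.9 V.
Secondary of T₂: V = 1301.9 × 2130/370 = 7494.8 V.
I_load = 7494.8/46800 = 0.16015 A, so P_out = 7494.8 × 0.16015 = 1200.3 W.
All ideal ⇒ P_in = P_out, so I_supply = 1200.3/400 = 3.00 A.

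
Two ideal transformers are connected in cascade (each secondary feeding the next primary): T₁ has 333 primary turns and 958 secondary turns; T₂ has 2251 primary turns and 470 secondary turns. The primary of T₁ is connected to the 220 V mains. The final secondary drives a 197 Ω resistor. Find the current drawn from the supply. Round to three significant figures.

I_supply ≈ 0.403 A

After T₁: V = 220.00 × 958/333 = 632.91 V.
After T₂: V = 632.91 × 470/2251 = 132.15 V.
I_load = 132.15/197 = 0.67081 A, so P_out = 132.15 × 0.67081 = 88.647 W.
All ideal ⇒ P_in = P_out, so I_supply = 88.647/220 = 0.403 A.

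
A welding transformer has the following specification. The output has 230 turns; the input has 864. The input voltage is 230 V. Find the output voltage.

V_out ≈ 61.2 V

V_out/V_in = N_out/N_in, so V_out = 230 × 230/864 = 61.2 V.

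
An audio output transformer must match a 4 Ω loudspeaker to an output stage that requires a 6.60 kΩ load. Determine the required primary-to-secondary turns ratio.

N_p/N_s ≈ 40.6

Z_p/Z_s = (N_p/N_s)², so N_p/N_s = √(6600/4) = √1650 = 40.6.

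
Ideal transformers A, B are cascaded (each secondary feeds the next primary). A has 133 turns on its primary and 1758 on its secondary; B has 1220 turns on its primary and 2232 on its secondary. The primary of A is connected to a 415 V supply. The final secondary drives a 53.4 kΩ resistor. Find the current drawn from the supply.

I_supply ≈ 4.54 A

After A: V = 415.00 × 1758/133 = 5485.5 V.
After B: V = 5485.5 × 2232/1220 = 10036 V.
I_load = 10036/53400 = 0.18794 A, so P_out = 10036 × 0.18794 = 1886.1 W.
All ideal ⇒ P_in = P_out, so I_supply = 1886.1/415 = 4.54 A.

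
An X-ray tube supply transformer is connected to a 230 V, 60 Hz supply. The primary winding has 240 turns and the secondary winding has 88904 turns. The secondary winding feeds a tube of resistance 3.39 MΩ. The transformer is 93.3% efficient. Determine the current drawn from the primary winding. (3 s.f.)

V_s = 230 × 88904/240 = 85200 V.
I_s = V_s/R = 85200/(3.39×10^6) = 0.025133 A.
P_out = V_s I_s = 85200 × 0.025133 = 2141.3 W.
P_in = P_out/η = 2141.3/0.933 = 2295.1 W.
I_p = P_in/V_p = 2295.1/230 = 9.98 A.

I_p ≈ 9.98 A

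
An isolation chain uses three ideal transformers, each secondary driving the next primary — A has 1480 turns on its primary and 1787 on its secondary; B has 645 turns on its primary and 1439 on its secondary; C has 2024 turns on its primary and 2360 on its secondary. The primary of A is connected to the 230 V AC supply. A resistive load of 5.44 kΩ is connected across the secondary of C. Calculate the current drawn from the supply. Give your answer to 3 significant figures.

After A: V = 230.00 × 1787/1480 = 277.71 V.
After B: V = 277.71 × 1439/645 = 619.57 V.
After C: V = 619.57 × 2360/2024 = 722.43 V.
I_load = 722.43/5440 = 0.13280 A, so P_out = 722.43 × 0.13280 = 95.937 W.
All ideal ⇒ P_in = P_out, so I_supply = 95.937/230 = 0.417 A.

I_supply ≈ 0.417 A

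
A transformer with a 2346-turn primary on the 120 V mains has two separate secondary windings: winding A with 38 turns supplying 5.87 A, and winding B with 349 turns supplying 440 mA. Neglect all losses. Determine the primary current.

V_A = 120 × 38/2346 = 1.9437 V; V_B = 120 × 349/2346 = 17.852 V.
P_out = V_A I_A + V_B I_B = 1.9437×5.87 + 17.852×0.440 = 11.410 + 7.8547 = 19.264 W.
Ideal ⇒ P_in = P_out, so I_p = P_out/V_p = 19.264/120 = 0.161 A.

I_p ≈ 0.161 A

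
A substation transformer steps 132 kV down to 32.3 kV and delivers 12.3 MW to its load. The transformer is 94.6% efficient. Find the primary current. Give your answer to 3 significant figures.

I_p ≈ 98.5 A

P_in = P_out/η = 1.23×10^7/0.946 = 1.3002×10^7 W.
I_p = P_in/V_p = 1.3002×10^7/132000 = 98.5 A.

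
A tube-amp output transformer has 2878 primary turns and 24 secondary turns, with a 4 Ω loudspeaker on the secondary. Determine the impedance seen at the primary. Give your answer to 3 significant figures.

Z_p = (N_p/N_s)² × Z_s = (2878/24)² × 4 = 57500 Ω.

Z_p ≈ 57500 Ω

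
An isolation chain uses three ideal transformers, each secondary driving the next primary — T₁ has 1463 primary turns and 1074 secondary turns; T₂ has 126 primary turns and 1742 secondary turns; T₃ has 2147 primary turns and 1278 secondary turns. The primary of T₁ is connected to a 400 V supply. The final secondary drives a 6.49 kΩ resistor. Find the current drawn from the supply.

Secondary of T₁: V = 400.00 × 1074/1463 = 293.64 V.
Secondary of T₂: V = 293.64 × 1742/126 = 4059.7 V.
Secondary of T₃: V = 4059.7 × 1278/2147 = 2416.6 V.
I_load = 2416.6/6490 = 0.37235 A, so P_out = 2416.6 × 0.37235 = 899.80 W.
All ideal ⇒ P_in = P_out, so I_supply = 899.80/400 = 2.25 A.

I_supply ≈ 2.25 A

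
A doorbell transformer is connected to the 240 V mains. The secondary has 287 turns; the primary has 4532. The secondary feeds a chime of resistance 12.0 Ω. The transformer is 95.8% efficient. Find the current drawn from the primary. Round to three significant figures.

I_p ≈ 0.0837 A

V_s = 240 × 287/4532 = 15.199 V.
I_s = V_s/R = 15.199/12.0 = 1.2665 A.
P_out = V_s I_s = 15.199 × 1.2665 = 19.250 W.
P_in = P_out/η = 19.250/0.958 = 20.094 W.
I_p = P_in/V_p = 20.094/240 = 0.0837 A.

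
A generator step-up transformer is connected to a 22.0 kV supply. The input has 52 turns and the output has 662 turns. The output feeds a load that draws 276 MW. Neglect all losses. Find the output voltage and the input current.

V_out = V_in × N_out/N_in = 22000 × 662/52 = 280080 V.
I_out = P/V_out = 2.76×10^8/280080 = 985.44 A.
I_in = I_out × N_out/N_in = 985.44 × 662/52 = 12500 A.

V_out ≈ 280000 V, I_in ≈ 12500 A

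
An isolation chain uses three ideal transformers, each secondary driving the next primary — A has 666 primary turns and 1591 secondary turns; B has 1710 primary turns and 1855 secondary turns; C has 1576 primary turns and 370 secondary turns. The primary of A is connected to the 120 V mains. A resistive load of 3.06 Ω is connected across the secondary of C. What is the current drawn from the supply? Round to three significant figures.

I_supply ≈ 14.5 A

Secondary of A: V = 120.00 × 1591/666 = 286.67 V.
Secondary of B: V = 286.67 × 1855/1710 = 310.97 V.
Secondary of C: V = 310.97 × 370/1576 = 73.008 V.
I_load = 73.008/3.06 = 23.859 A, so P_out = 73.008 × 23.859 = 1741.9 W.
All ideal ⇒ P_in = P_out, so I_supply = 1741.9/120 = 14.5 A.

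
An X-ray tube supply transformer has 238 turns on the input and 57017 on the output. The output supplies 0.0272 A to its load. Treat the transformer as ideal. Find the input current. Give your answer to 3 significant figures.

I_in ≈ 6.52 A

For an ideal transformer I_in/I_out = N_out/N_in, so I_in = 0.0272 × 57017/238 = 6.52 A.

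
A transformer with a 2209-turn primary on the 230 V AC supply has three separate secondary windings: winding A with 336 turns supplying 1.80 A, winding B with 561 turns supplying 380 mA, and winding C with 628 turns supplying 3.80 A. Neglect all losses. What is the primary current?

I_p ≈ 1.45 A

V_A = 230 × 336/2209 = 34.984 V; V_B = 230 × 561/2209 = 58.411 V; V_C = 230 × 628/2209 = 65.387 V.
P_out = V_A I_A + V_B I_B + V_C I_C = 34.984×1.80 + 58.411×0.380 + 65.387×3.80 = 62.971 + 22.196 + 248.47 = 333.64 W.
Ideal ⇒ P_in = P_out, so I_p = P_out/V_p = 333.64/230 = 1.45 A.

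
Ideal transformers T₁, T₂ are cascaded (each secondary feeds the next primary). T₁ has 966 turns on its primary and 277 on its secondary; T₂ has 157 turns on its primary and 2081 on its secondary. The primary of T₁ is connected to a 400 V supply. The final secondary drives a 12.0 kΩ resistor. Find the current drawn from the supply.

Secondary of T₁: V = 400.00 × 277/966 = 114.70 V.
Secondary of T₂: V = 114.70 × 2081/157 = 1520.3 V.
I_load = 1520.3/12000 = 0.12669 A, so P_out = 1520.3 × 0.12669 = 192.61 W.
All ideal ⇒ P_in = P_out, so I_supply = 192.61/400 = 0.482 A.

I_supply ≈ 0.482 A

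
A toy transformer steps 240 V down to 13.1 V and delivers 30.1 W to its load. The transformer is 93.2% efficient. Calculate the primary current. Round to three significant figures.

I_p ≈ 0.135 A

P_in = P_out/η = 30.1/0.932 = 32.296 W.
I_p = P_in/V_p = 32.296/240 = 0.135 A.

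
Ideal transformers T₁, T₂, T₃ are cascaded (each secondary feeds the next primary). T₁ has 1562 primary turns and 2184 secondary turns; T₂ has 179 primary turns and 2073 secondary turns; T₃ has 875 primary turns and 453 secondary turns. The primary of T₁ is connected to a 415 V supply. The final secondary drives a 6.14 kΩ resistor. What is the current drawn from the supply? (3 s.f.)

Secondary of T₁: V = 415.00 × 2184/1562 = 580.26 V.
Secondary of T₂: V = 580.26 × 2073/179 = 6719.9 V.
Secondary of T₃: V = 6719.9 × 453/875 = 3479.0 V.
I_load = 3479.0/6140 = 0.56661 A, so P_out = 3479.0 × 0.56661 = 1971.3 W.
All ideal ⇒ P_in = P_out, so I_supply = 1971.3/415 = 4.75 A.

I_supply ≈ 4.75 A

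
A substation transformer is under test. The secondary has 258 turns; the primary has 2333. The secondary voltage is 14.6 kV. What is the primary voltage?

V_p/V_s = N_p/N_s, so V_p = 14600 × 2333/258 = 132000 V.

V_p ≈ 132000 V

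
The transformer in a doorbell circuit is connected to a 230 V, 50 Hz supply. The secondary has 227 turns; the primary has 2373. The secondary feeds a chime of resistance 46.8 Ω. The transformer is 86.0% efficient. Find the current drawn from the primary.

I_p ≈ 0.0523 A

V_s = 230 × 227/2373 = 22.002 V.
I_s = V_s/R = 22.002/46.8 = 0.47012 A.
P_out = V_s I_s = 22.002 × 0.47012 = 10.343 W.
P_in = P_out/η = 10.343/0.860 = 12.027 W.
I_p = P_in/V_p = 12.027/230 = 0.0523 A.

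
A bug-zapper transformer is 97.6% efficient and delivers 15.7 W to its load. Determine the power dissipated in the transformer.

P_loss ≈ 0.386 W

P_in = P_out/η = 15.7/0.976 = 16.0861 W.
P_loss = P_in − P_out = 16.0861 − 15.7 = 0.386 W.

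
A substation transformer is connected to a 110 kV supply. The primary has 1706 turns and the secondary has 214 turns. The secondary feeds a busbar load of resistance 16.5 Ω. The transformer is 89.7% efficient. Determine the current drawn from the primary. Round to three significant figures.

V_s = 110000 × 214/1706 = 13798 V.
I_s = V_s/R = 13798/16.5 = 836.26 A.
P_out = V_s I_s = 13798 × 836.26 = 1.1539×10^7 W.
P_in = P_out/η = 1.1539×10^7/0.897 = 1.2864×10^7 W.
I_p = P_in/V_p = 1.2864×10^7/110000 = 117 A.

I_p ≈ 117 A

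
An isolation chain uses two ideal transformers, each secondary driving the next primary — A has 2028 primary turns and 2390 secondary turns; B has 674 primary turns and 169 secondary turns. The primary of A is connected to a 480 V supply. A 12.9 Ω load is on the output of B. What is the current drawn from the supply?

I_supply ≈ 3.25 A

After A: V = 480.00 × 2390/2028 = 565.68 V.
After B: V = 565.68 × 169/674 = 141.84 V.
I_load = 141.84/12.9 = 10.995 A, so P_out = 141.84 × 10.995 = 1559.6 W.
All ideal ⇒ P_in = P_out, so I_supply = 1559.6/480 = 3.25 A.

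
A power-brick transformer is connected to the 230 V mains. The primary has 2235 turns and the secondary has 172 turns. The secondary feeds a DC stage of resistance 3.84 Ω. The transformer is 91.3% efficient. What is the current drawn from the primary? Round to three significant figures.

V_s = 230 × 172/2235 = 17.700 V.
I_s = V_s/R = 17.700/3.84 = 4.6094 A.
P_out = V_s I_s = 17.700 × 4.6094 = 81.588 W.
P_in = P_out/η = 81.588/0.913 = 89.363 W.
I_p = P_in/V_p = 89.363/230 = 0.389 A.

I_p ≈ 0.389 A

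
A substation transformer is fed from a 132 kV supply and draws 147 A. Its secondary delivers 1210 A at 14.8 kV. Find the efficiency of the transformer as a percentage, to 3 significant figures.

P_in = 132000 × 147 = 1.94040×10^7 W.
P_out = 14800 × 1210 = 1.79080×10^7 W.
η = P_out/P_in = 1.79080×10^7/(1.94040×10^7) = 0.923.

η ≈ 92.3%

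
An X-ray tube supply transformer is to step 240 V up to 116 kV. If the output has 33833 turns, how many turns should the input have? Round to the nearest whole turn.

N_in/N_out = V_in/V_out, so N_in = 33833 × 240/116000 = 70.0 ≈ 70 turns.

N_in = 70 turns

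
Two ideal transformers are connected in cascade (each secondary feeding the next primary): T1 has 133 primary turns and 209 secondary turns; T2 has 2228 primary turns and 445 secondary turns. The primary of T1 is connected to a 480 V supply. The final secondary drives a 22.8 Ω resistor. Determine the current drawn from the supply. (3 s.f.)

Secondary of T1: V = 480.00 × 209/133 = 754.29 V.
Secondary of T2: V = 754.29 × 445/2228 = 150.65 V.
I_load = 150.65/22.8 = 6.6076 A, so P_out = 150.65 × 6.6076 = 995.47 W.
All ideal ⇒ P_in = P_out, so I_supply = 995.47/480 = 2.07 A.

I_supply ≈ 2.07 A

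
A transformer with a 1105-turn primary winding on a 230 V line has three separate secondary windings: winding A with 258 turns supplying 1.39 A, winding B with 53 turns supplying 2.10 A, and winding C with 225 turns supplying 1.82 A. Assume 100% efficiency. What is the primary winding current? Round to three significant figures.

V_A = 230 × 258/1105 = 53.701 V; V_B = 230 × 53/1105 = 11.032 V; V_C = 230 × 225/1105 = 46.833 V.
P_out = V_A I_A + V_B I_B + V_C I_C = 53.701×1.39 + 11.032×2.10 + 46.833×1.82 = 74.645 + 23.167 + 85.235 = 183.05 W.
Ideal ⇒ P_in = P_out, so I_p = P_out/V_p = 183.05/230 = 0.796 A.

I_p ≈ 0.796 A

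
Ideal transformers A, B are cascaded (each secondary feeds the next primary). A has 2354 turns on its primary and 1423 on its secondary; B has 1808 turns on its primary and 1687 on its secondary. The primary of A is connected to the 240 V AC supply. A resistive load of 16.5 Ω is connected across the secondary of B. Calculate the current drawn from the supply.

I_supply ≈ 4.63 A

Secondary of A: V = 240.00 × 1423/2354 = 145.08 V.
Secondary of B: V = 145.08 × 1687/1808 = 135.37 V.
I_load = 135.37/16.5 = 8.2043 A, so P_out = 135.37 × 8.2043 = 1110.6 W.
All ideal ⇒ P_in = P_out, so I_supply = 1110.6/240 = 4.63 A.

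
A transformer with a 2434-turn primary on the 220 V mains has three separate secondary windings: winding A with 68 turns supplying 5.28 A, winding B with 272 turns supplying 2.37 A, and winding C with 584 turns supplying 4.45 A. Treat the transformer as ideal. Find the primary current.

V_A = 220 × 68/2434 = 6.1463 V; V_B = 220 × 272/2434 = 24.585 V; V_C = 220 × 584/2434 = 52.786 V.
P_out = V_A I_A + V_B I_B + V_C I_C = 6.1463×5.28 + 24.585×2.37 + 52.786×4.45 = 32.452 + 58.267 + 234.90 = 325.61 W.
Ideal ⇒ P_in = P_out, so I_p = P_out/V_p = 325.61/220 = 1.48 A.

I_p ≈ 1.48 A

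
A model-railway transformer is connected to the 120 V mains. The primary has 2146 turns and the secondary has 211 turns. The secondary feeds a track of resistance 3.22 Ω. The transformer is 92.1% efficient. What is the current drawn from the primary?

I_p ≈ 0.391 A

V_s = 120 × 211/2146 = 11.799 V.
I_s = V_s/R = 11.799/3.22 = 3.6642 A.
P_out = V_s I_s = 11.799 × 3.6642 = 43.233 W.
P_in = P_out/η = 43.233/0.921 = 46.941 W.
I_p = P_in/V_p = 46.941/120 = 0.391 A.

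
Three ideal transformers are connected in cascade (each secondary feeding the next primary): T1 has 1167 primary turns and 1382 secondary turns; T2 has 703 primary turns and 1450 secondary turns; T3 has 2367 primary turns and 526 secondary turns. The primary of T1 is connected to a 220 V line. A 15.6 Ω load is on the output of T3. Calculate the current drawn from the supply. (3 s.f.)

Secondary of T1: V = 220.00 × 1382/1167 = 260.53 V.
Secondary of T2: V = 260.53 × 1450/703 = 537.37 V.
Secondary of T3: V = 537.37 × 526/2367 = 119.42 V.
I_load = 119.42/15.6 = 7.6548 A, so P_out = 119.42 × 7.6548 = 914.10 W.
All ideal ⇒ P_in = P_out, so I_supply = 914.10/220 = 4.16 A.

I_supply ≈ 4.16 A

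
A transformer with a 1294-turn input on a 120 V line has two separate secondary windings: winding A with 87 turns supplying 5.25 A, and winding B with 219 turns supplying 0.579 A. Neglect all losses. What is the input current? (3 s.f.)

I_in ≈ 0.451 A

V_A = 120 × 87/1294 = 8.0680 V; V_B = 120 × 219/1294 = 20.309 V.
P_out = V_A I_A + V_B I_B = 8.0680×5.25 + 20.309×0.579 = 42.357 + 11.759 = 54.116 W.
Ideal ⇒ P_in = P_out, so I_in = P_out/V_in = 54.116/120 = 0.451 A.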